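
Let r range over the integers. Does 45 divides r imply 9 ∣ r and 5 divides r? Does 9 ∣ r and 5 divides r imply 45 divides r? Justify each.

(⇐) Suppose 9 ∣ r and 5 ∣ r. Any common multiple of 9 and 5 is a multiple of their lcm; here gcd(9, 5) = 1, so lcm(9, 5) = 9·5 = 45, so 45 ∣ r.

(⇒) If 45 ∣ r, write r = 45q. Since 45 = 5·9, r = 9·(5q), so 9 ∣ r; and since 45 = 9·5, r = 5·(9q), so 5 ∣ r.

Equivalent; both directions hold.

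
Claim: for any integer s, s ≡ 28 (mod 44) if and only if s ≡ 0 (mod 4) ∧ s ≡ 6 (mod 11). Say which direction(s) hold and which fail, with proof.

Both implications hold.

(⟹) Suppose s ≡ 28 (mod 44); write s = 44j + 28. Since 4 ∣ 44, reducing mod 4 gives s ≡ 28 ≡ 0 (mod 4); since 11 ∣ 44, reducing mod 11 gives s ≡ 28 ≡ 6 (mod 11).

(⟸) Conversely, if s ≡ 0 (mod 4) and s ≡ 6 (mod 11), then by the Chinese remainder theorem s ≡ 28 (mod 44). This is exactly s ≡ 28 (mod 44).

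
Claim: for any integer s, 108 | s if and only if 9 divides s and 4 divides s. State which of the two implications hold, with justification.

[⇒] If 108 ∣ s, write s = 108q. Since 108 = 12·9, s = 9·(12q), so 9 ∣ s; and since 108 = 27·4, s = 4·(27q), so 4 ∣ s.

[⇐] This fails: take s = 36. Both 9 ∣ 36 and 4 ∣ 36, yet 36 is not a multiple of 108 (since 36 = 0·108 + 36), so 108 ∤ 36.

Not equivalent: only (⇒) holds.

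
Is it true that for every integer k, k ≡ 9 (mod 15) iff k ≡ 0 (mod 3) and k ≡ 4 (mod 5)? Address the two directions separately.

Both directions hold.

(←) If k ≡ 0 (mod 3) and k ≡ 4 (mod 5), then by the Chinese remainder theorem k ≡ 9 (mod 15). This is exactly k ≡ 9 (mod 15).

(→) Suppose k ≡ 9 (mod 15); write k = 15j + 9. Since 3 ∣ 15, reducing mod 3 gives k ≡ 9 ≡ 0 (mod 3); since 5 ∣ 15, reducing mod 5 gives k ≡ 9 ≡ 4 (mod 5).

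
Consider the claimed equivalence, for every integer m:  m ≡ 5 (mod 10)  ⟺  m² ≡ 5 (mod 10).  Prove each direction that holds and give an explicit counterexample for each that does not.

Converse. Suppose m² ≡ 5 (mod 10). The only residue r in {0, …, 9} with r² ≡ 5 (mod 10) is r = 5, so m ≡ 5 (mod 10).

Forward direction. Suppose m ≡ 5 (mod 10). Write m = 10j + 5. Then (10j + 5)² = 100j² + 100j + 25 = 10(10j² + 10j + 2) + 5, so m² ≡ 5 (mod 10).

Both directions hold; the statement is true.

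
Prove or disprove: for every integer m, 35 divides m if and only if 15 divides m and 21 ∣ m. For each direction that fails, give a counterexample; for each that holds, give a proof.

[⇒] This fails: take m = 35. Certainly 35 ∣ 35, but 15 ∤ 35.

[⇐] Suppose 15 ∣ m and 21 ∣ m. Any common multiple of 15 and 21 is a multiple of their lcm; here lcm(15, 21) = 15·21/gcd(15, 21) = 315/3 = 105, so 105 ∣ m. Since 35 ∣ 105, it follows that 35 ∣ m.

The forward direction fails; the converse holds.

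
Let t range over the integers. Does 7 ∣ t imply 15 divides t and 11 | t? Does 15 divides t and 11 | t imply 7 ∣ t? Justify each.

Neither implication holds.

[⇒] This fails: take t = 7. Certainly 7 ∣ 7, but 15 ∤ 7.

[⇐] This fails: take t = 165. Both 15 ∣ 165 and 11 ∣ 165, yet 165 is not a multiple of 7 (since 165 = 23·7 + 4), so 7 ∤ 165.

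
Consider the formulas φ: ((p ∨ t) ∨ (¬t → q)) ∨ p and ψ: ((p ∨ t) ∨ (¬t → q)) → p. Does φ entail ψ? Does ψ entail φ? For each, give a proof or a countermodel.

(⇒) This fails. Under q = T, p = F, t = F, the left side is true but the right side is false.

(⇐) This fails. Under q = F, p = F, t = F, the left side is false but the right side is true.

Neither implication holds.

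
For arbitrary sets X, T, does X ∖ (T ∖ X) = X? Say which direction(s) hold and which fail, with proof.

Both inclusions hold.

(⟹) Let x ∈ X ∖ (T ∖ X). Then either x ∈ X and x ∉ T; or x ∈ X ∩ T. In each case x ∈ X, so X ∖ (T ∖ X) ⊆ X.

(⟸) Let x ∈ X. Then either x ∈ X and x ∉ T; or x ∈ X ∩ T. In each case x ∈ X ∖ (T ∖ X), so X ⊆ X ∖ (T ∖ X).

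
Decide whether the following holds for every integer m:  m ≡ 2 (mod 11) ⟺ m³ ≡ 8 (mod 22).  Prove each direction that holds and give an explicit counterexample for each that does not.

Not equivalent: only (⇐) holds.

[⇒] This fails: take m = 13. Then 13 ≡ 2 (mod 11), but 13³ = 2197 ≡ 19 (mod 22), not 8.

[⇐] Conversely, the residues r modulo 22 with r³ ≡ 8 (mod 22) are exactly {2}, and each is ≡ 2 (mod 11).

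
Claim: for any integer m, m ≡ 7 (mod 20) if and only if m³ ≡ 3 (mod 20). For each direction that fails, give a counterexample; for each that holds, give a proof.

The biconditional holds.

Forward direction. Suppose m ≡ 7 (mod 20). Write m = 20j + 7. Then (20j + 7)³ = 8000j³ + 8400j² + 2940j + 343 = 20(400j³ + 420j² + 147j + 17) + 3, so m³ ≡ 3 (mod 20).

Converse. Suppose m³ ≡ 3 (mod 20). The only residue r in {0, …, 19} with r³ ≡ 3 (mod 20) is r = 7, so m ≡ 7 (mod 20).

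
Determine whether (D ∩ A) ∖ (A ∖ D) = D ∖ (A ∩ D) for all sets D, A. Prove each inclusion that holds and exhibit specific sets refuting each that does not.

Both inclusions fail.

(⊆) This inclusion fails. Take D = {1}, A = {1}; then 1 ∈ (D ∩ A) ∖ (A ∖ D) but 1 ∉ D ∖ (A ∩ D).

(⊇) This inclusion fails. Take D = {1}, A = ∅; then 1 ∈ D ∖ (A ∩ D) but 1 ∉ (D ∩ A) ∖ (A ∖ D).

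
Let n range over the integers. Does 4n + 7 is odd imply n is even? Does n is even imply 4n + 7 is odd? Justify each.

Forward direction. This fails: take n = 5. Then 4n + 7 = 27, which is odd, yet n = 5 is odd, not even.

Converse. Suppose n is even. Since 4 is even, 4n is even for every n, so 4n + 7 has the same parity as 7, which is odd. Hence 4n + 7 is odd.

Only the converse holds.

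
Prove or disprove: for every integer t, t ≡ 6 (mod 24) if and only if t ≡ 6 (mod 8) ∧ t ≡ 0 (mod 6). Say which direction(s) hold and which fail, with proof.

[⇐] If t ≡ 6 (mod 8) and t ≡ 0 (mod 6), then by the Chinese remainder theorem t ≡ 6 (mod 24). This is exactly t ≡ 6 (mod 24).

[⇒] Suppose t ≡ 6 (mod 24); write t = 24j + 6. Since 8 ∣ 24, reducing mod 8 gives t ≡ 6 (mod 8); since 6 ∣ 24, reducing mod 6 gives t ≡ 6 ≡ 0 (mod 6).

Both directions hold; the statement is true.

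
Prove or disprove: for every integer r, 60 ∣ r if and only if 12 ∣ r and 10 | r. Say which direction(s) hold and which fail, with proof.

Converse. Suppose 12 ∣ r and 10 ∣ r. Any common multiple of 12 and 10 is a multiple of their lcm; here lcm(12, 10) = 12·10/gcd(12, 10) = 120/2 = 60, so 60 ∣ r.

Forward direction. If 60 ∣ r, write r = 60q. Since 60 = 5·12, r = 12·(5q), so 12 ∣ r; and since 60 = 6·10, r = 10·(6q), so 10 ∣ r.

Both directions hold; the statement is true.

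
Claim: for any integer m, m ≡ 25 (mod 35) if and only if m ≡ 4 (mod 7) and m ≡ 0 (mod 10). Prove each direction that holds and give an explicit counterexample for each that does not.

(←) If m ≡ 4 (mod 7) and m ≡ 0 (mod 10), then by the Chinese remainder theorem m ≡ 60 (mod 70). Since 60 ≡ 25 (mod 35) and 35 ∣ 70, we get m ≡ 25 (mod 35).

(→) This fails: m = 25 gives 25 ≡ 25 (mod 35) but 25 ≡ 5 (mod 10), so the conjunction on the right does not hold.

(⇒) fails; (⇐) holds.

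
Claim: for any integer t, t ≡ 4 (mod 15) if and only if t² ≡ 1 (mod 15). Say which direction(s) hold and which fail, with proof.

Forward direction. Suppose t ≡ 4 (mod 15). Write t = 15j + 4. Then (15j + 4)² = 225j² + 120j + 16 = 15(15j² + 8j + 1) + 1, so t² ≡ 1 (mod 15).

Converse. This fails: take t = 1. Then 1² = 1 ≡ 1 (mod 15), yet 1 ≡ 1 (mod 15), not 4.

(⇒) holds; (⇐) fails.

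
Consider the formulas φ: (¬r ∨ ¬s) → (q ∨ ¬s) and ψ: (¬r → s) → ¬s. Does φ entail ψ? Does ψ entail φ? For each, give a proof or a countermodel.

Not equivalent: only (⇐) holds.

Forward direction. This fails. Under s = T, q = T, r = F, the left side is true but the right side is false.

Converse. Assume the antecedent. If s is true, the antecedent cannot hold. If s is false, (¬r ∨ ¬s) → (q ∨ ¬s) reduces to true regardless of the other variables. Either way (¬r ∨ ¬s) → (q ∨ ¬s) holds.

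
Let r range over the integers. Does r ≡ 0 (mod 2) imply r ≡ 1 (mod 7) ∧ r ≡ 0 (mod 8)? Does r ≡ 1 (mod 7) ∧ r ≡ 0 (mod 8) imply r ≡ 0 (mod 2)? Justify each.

Forward direction. This fails: r = 0 gives 0 ≡ 0 (mod 2) but 0 ≡ 0 (mod 7), so the conjunction on the right does not hold.

Converse. If r ≡ 1 (mod 7) and r ≡ 0 (mod 8), then by the Chinese remainder theorem r ≡ 8 (mod 56). Since 8 ≡ 0 (mod 2) and 2 ∣ 56, we get r ≡ 0 (mod 2).

(⇒) fails; (⇐) holds.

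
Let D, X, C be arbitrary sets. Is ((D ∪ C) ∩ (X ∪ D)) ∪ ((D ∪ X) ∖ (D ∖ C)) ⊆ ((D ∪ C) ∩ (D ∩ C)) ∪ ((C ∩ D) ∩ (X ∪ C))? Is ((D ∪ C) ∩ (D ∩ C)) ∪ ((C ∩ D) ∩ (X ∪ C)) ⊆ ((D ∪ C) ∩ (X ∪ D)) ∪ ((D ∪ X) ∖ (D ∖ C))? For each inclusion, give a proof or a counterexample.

(⊆) fails; (⊇) holds.

Forward inclusion. This inclusion fails. Take D = {1}, X = ∅, C = ∅; then 1 ∈ ((D ∪ C) ∩ (X ∪ D)) ∪ ((D ∪ X) ∖ (D ∖ C)) but 1 ∉ ((D ∪ C) ∩ (D ∩ C)) ∪ ((C ∩ D) ∩ (X ∪ C)).

Reverse inclusion. Let x ∈ ((D ∪ C) ∩ (D ∩ C)) ∪ ((C ∩ D) ∩ (X ∪ C)). Then either x ∈ D ∩ C and x ∉ X; or x ∈ D ∩ X ∩ C. In each case x ∈ ((D ∪ C) ∩ (X ∪ D)) ∪ ((D ∪ X) ∖ (D ∖ C)), so ((D ∪ C) ∩ (D ∩ C)) ∪ ((C ∩ D) ∩ (X ∪ C)) ⊆ ((D ∪ C) ∩ (X ∪ D)) ∪ ((D ∪ X) ∖ (D ∖ C)).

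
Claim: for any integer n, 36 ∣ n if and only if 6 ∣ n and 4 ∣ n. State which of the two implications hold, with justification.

Forward direction. If 36 ∣ n, write n = 36q. Since 36 = 6·6, n = 6·(6q), so 6 ∣ n; and since 36 = 9·4, n = 4·(9q), so 4 ∣ n.

Converse. This fails: take n = 12. Both 6 ∣ 12 and 4 ∣ 12, yet 12 is not a multiple of 36 (since 12 = 0·36 + 12), so 36 ∤ 12.

Only the forward direction holds.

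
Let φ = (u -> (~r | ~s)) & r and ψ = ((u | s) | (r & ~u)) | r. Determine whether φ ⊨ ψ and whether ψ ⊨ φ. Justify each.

Only the forward implication holds.

[⇐] This fails. Under r = F, s = T, u = F, the left side is false but the right side is true.

[⇒] Assume the antecedent. If r is true, ((u | s) | (r & ~u)) | r reduces to true regardless of the other variables. If r is false, the antecedent cannot hold. Either way ((u | s) | (r & ~u)) | r holds.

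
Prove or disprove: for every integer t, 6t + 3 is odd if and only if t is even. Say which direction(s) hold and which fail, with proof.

(⇒) fails; (⇐) holds.

(⇒) This fails: take t = 7. Then 6t + 3 = 45, which is odd, yet t = 7 is odd, not even.

(⇐) Suppose t is even. Since 6 is even, 6t is even for every t, so 6t + 3 has the same parity as 3, which is odd. Hence 6t + 3 is odd.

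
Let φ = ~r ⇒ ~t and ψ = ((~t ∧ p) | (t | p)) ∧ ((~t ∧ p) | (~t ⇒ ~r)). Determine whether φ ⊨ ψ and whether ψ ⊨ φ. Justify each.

[⇒] This fails. Under p = F, r = F, t = F, the left side is true but the right side is false.

[⇐] This fails. Under p = F, r = F, t = T, the left side is false but the right side is true.

Neither implication holds.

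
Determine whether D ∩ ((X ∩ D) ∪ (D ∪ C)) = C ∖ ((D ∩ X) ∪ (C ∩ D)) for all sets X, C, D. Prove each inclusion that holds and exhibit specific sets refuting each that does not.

(⊆) fails and (⊇) fails.

(⟹) This inclusion fails. Take X = ∅, C = ∅, D = {1}; then 1 ∈ D ∩ ((X ∩ D) ∪ (D ∪ C)) but 1 ∉ C ∖ ((D ∩ X) ∪ (C ∩ D)).

(⟸) This inclusion fails. Take X = ∅, C = {1}, D = ∅; then 1 ∈ C ∖ ((D ∩ X) ∪ (C ∩ D)) but 1 ∉ D ∩ ((X ∩ D) ∪ (D ∪ C)).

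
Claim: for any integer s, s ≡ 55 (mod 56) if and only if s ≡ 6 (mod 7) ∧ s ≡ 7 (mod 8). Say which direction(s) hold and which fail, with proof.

Forward direction. Suppose s ≡ 55 (mod 56); write s = 56j + 55. Since 7 ∣ 56, reducing mod 7 gives s ≡ 55 ≡ 6 (mod 7); since 8 ∣ 56, reducing mod 8 gives s ≡ 55 ≡ 7 (mod 8).

Converse. If s ≡ 6 (mod 7) and s ≡ 7 (mod 8), then by the Chinese remainder theorem s ≡ 55 (mod 56). This is exactly s ≡ 55 (mod 56).

Both directions hold; the statement is true.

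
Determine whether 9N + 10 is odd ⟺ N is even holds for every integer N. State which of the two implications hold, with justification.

(⟹) This fails: N = 3 gives 9N + 10 = 37, which is odd, but 3 is odd, not even.

(⟸) This also fails: N = 6 is even, but 9N + 10 = 64 is even, not odd.

(⇒) fails and (⇐) fails.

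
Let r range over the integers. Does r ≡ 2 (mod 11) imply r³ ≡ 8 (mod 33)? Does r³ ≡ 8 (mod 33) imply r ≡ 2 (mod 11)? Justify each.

Converse. The residues r modulo 33 with r³ ≡ 8 (mod 33) are exactly {2}, and each is ≡ 2 (mod 11).

Forward direction. This fails: take r = 13. Then 13 ≡ 2 (mod 11), but 13³ = 2197 ≡ 19 (mod 33), not 8.

The forward direction fails; the converse holds.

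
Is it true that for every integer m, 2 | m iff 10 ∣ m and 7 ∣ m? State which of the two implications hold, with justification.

[⇒] This fails: take m = 2. Certainly 2 ∣ 2, but 10 ∤ 2.

[⇐] Suppose 10 ∣ m and 7 ∣ m. Any common multiple of 10 and 7 is a multiple of their lcm; here gcd(10, 7) = 1, so lcm(10, 7) = 10·7 = 70, so 70 ∣ m. Since 2 ∣ 70, it follows that 2 ∣ m.

The forward direction fails; the converse holds.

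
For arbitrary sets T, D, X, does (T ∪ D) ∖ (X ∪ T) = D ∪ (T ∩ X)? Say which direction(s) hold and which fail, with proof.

The sets are not equal: only the forward inclusion holds.

Reverse inclusion. This inclusion fails. Take T = {1}, D = {1}, X = ∅; then 1 ∈ D ∪ (T ∩ X) but 1 ∉ (T ∪ D) ∖ (X ∪ T).

Forward inclusion. Let x ∈ (T ∪ D) ∖ (X ∪ T). Then x ∈ D and x ∉ T, X, from which x ∈ D ∪ (T ∩ X).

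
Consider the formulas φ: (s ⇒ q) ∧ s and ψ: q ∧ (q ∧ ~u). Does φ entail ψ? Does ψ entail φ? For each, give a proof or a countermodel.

Both directions fail.

Forward direction. This fails. Under q = T, s = T, u = T, the left side is true but the right side is false.

Converse. This fails. Under q = T, s = F, u = F, the left side is false but the right side is true.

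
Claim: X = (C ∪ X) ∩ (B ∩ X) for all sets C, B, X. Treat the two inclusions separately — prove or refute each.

Forward inclusion. This inclusion fails. Take C = ∅, B = ∅, X = {1}; then 1 ∈ X but 1 ∉ (C ∪ X) ∩ (B ∩ X).

Reverse inclusion. Let x ∈ (C ∪ X) ∩ (B ∩ X). Then either x ∈ B ∩ X and x ∉ C; or x ∈ C ∩ B ∩ X. In each case x ∈ X, so (C ∪ X) ∩ (B ∩ X) ⊆ X.

The sets are not equal: only the reverse inclusion holds.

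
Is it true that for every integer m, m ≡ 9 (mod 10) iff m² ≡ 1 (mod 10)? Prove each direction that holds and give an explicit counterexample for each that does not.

(⟸) This fails: take m = 1. Then 1² = 1 ≡ 1 (mod 10), yet 1 ≡ 1 (mod 10), not 9.

(⟹) Suppose m ≡ 9 (mod 10). Write m = 10j + 9. Then (10j + 9)² = 100j² + 180j + 81 = 10(10j² + 18j + 8) + 1, so m² ≡ 1 (mod 10).

Only the forward implication holds.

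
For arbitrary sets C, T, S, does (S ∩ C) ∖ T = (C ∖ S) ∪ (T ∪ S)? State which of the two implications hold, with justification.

Only the forward inclusion holds.

(⟸) This inclusion fails. Take C = {1}, T = ∅, S = ∅; then 1 ∈ (C ∖ S) ∪ (T ∪ S) but 1 ∉ (S ∩ C) ∖ T.

(⟹) Let x ∈ (S ∩ C) ∖ T. Then x ∈ C ∩ S and x ∉ T, from which x ∈ (C ∖ S) ∪ (T ∪ S).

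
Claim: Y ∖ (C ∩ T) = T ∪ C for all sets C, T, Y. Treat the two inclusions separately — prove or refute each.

Forward inclusion. This inclusion fails. Take C = ∅, T = ∅, Y = {1}; then 1 ∈ Y ∖ (C ∩ T) but 1 ∉ T ∪ C.

Reverse inclusion. This inclusion fails. Take C = {1}, T = ∅, Y = ∅; then 1 ∈ T ∪ C but 1 ∉ Y ∖ (C ∩ T).

Both inclusions fail.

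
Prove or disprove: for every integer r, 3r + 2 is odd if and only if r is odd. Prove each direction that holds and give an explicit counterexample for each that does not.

[⇒] Suppose 3r + 2 is odd. Since 3 is odd, 3r and r have the same parity, so 3r + 2 ≡ r + 2 (mod 2). As 2 is even, 3r + 2 is odd exactly when r is odd. Thus r is odd.

[⇐] Conversely, suppose r is odd; write r = 2j + 1. Then 3r + 2 = 3·(2j + 1) + 2 = 2·3j + 5, which is odd.

Equivalent; both directions hold.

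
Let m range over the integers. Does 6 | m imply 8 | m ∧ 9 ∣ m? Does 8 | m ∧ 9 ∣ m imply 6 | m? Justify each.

The forward direction fails; the converse holds.

[⇒] This fails: take m = 6. Certainly 6 ∣ 6, but 8 ∤ 6.

[⇐] Suppose 8 ∣ m and 9 ∣ m. Any common multiple of 8 and 9 is a multiple of their lcm; here gcd(8, 9) = 1, so lcm(8, 9) = 8·9 = 72, so 72 ∣ m. Since 6 ∣ 72, it follows that 6 ∣ m.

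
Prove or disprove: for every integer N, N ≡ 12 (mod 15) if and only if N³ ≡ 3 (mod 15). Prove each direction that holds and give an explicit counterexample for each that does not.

Both directions hold; the statement is true.

(→) Suppose N ≡ 12 (mod 15). Write N = 15j + 12. Then (15j + 12)³ = 3375j³ + 8100j² + 6480j + 1728 = 15(225j³ + 540j² + 432j + 115) + 3, so N³ ≡ 3 (mod 15).

(←) Conversely, suppose N³ ≡ 3 (mod 15). The only residue r in {0, …, 14} with r³ ≡ 3 (mod 15) is r = 12, so N ≡ 12 (mod 15).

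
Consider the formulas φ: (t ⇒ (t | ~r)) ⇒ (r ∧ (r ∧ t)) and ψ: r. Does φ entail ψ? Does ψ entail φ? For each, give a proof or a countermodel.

[⇐] This fails. Under t = F, r = T, the left side is false but the right side is true.

[⇒] Assume the antecedent. If t is true, the antecedent forces (t = T, r = T), and r holds there. If t is false, the antecedent cannot hold. Either way r holds.

Not equivalent: only (⇒) holds.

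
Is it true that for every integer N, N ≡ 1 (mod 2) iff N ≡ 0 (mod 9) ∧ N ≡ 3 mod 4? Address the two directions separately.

Forward direction. This fails: N = 1 gives 1 ≡ 1 (mod 2) but 1 ≡ 1 (mod 9), so the conjunction on the right does not hold.

Converse. If N ≡ 0 (mod 9) and N ≡ 3 (mod 4), then by the Chinese remainder theorem N ≡ 27 (mod 36). Since 27 ≡ 1 (mod 2) and 2 ∣ 36, we get N ≡ 1 (mod 2).

Only the reverse direction holds.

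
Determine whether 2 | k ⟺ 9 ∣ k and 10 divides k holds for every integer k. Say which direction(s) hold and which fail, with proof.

(⟹) This fails: take k = 2. Certainly 2 ∣ 2, but 9 ∤ 2.

(⟸) Suppose 9 ∣ k and 10 ∣ k. Any common multiple of 9 and 10 is a multiple of their lcm; here gcd(9, 10) = 1, so lcm(9, 10) = 9·10 = 90, so 90 ∣ k. Since 2 ∣ 90, it follows that 2 ∣ k.

The forward direction fails; the converse holds.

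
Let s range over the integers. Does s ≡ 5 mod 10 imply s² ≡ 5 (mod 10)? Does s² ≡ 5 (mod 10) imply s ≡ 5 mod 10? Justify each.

Forward direction. Suppose s ≡ 5 mod 10. Write s = 10j + 5. Then (10j + 5)² = 100j² + 100j + 25 = 10(10j² + 10j + 2) + 5, so s² ≡ 5 (mod 10).

Converse. Suppose s² ≡ 5 (mod 10). The only residue r in {0, …, 9} with r² ≡ 5 (mod 10) is r = 5, so s ≡ 5 (mod 10).

Equivalent; both directions hold.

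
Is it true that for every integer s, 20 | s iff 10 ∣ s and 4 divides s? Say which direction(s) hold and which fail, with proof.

Both implications hold.

(⟹) If 20 ∣ s, write s = 20q. Since 20 = 2·10, s = 10·(2q), so 10 ∣ s; and since 20 = 5·4, s = 4·(5q), so 4 ∣ s.

(⟸) Suppose 10 ∣ s and 4 ∣ s. Any common multiple of 10 and 4 is a multiple of their lcm; here lcm(10, 4) = 10·4/gcd(10, 4) = 40/2 = 20, so 20 ∣ s.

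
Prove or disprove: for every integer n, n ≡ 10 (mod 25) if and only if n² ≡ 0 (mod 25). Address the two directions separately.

Only the forward direction holds.

Forward direction. Suppose n ≡ 10 (mod 25). Write n = 25j + 10. Then (25j + 10)² = 625j² + 500j + 100 = 25(25j² + 20j + 4) + 0, so n² ≡ 0 (mod 25).

Converse. This fails: take n = 0. Then 0² = 0 ≡ 0 (mod 25), yet 0 ≡ 0 (mod 25), not 10.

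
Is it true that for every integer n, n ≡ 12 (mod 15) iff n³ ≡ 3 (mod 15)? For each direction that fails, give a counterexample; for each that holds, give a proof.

(⟹) Suppose n ≡ 12 (mod 15). Write n = 15j + 12. Then (15j + 12)³ = 3375j³ + 8100j² + 6480j + 1728 = 15(225j³ + 540j² + 432j + 115) + 3, so n³ ≡ 3 (mod 15).

(⟸) Conversely, suppose n³ ≡ 3 (mod 15). The only residue r in {0, …, 14} with r³ ≡ 3 (mod 15) is r = 12, so n ≡ 12 (mod 15).

Both directions hold; the statement is true.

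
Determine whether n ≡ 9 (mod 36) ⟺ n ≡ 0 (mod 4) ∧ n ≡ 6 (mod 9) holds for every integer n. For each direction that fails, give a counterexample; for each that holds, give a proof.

Both directions fail.

[⇒] This fails: n = 9 gives 9 ≡ 9 (mod 36) but 9 ≡ 1 (mod 4), so the conjunction on the right does not hold.

[⇐] This fails: n = 24 satisfies both congruences on the right (24 ≡ 0 mod 4 and 24 ≡ 6 mod 9) yet 24 ≡ 24 (mod 36), not 9.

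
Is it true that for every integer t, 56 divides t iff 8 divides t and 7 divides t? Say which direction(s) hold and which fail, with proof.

(←) Suppose 8 ∣ t and 7 ∣ t. Any common multiple of 8 and 7 is a multiple of their lcm; here gcd(8, 7) = 1, so lcm(8, 7) = 8·7 = 56, so 56 ∣ t.

(→) If 56 ∣ t, write t = 56q. Since 56 = 7·8, t = 8·(7q), so 8 ∣ t; and since 56 = 8·7, t = 7·(8q), so 7 ∣ t.

Both directions hold.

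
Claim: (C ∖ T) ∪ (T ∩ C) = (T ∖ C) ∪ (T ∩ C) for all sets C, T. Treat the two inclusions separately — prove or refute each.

(⊆) This inclusion fails. Take C = {1}, T = ∅; then 1 ∈ (C ∖ T) ∪ (T ∩ C) but 1 ∉ (T ∖ C) ∪ (T ∩ C).

(⊇) This inclusion fails. Take C = ∅, T = {1}; then 1 ∈ (T ∖ C) ∪ (T ∩ C) but 1 ∉ (C ∖ T) ∪ (T ∩ C).

Neither inclusion holds.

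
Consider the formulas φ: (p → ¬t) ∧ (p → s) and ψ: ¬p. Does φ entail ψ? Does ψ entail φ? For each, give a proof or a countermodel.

Only the reverse direction holds.

(⟸) Assume the antecedent. If p is true, the antecedent cannot hold. If p is false, (p → ¬t) ∧ (p → s) reduces to true regardless of the other variables. Either way (p → ¬t) ∧ (p → s) holds.

(⟹) This fails. Under p = T, s = T, t = F, the left side is true but the right side is false.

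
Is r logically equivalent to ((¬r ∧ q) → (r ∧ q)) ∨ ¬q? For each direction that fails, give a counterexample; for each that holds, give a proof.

Forward direction. Assume the antecedent. If r is true, ((¬r ∧ q) → (r ∧ q)) ∨ ¬q reduces to true regardless of the other variables. If r is false, the antecedent cannot hold. Either way ((¬r ∧ q) → (r ∧ q)) ∨ ¬q holds.

Converse. This fails. Under r = F, q = F, the left side is false but the right side is true.

The forward direction holds; the converse fails.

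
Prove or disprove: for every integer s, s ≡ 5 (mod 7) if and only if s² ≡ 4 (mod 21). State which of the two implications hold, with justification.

Both directions fail.

(⇒) This fails: take s = 12. Then 12 ≡ 5 (mod 7), but 12² = 144 ≡ 18 (mod 21), not 4.

(⇐) This fails: take s = 2. Then 2² = 4 ≡ 4 (mod 21), yet 2 ≡ 2 (mod 7), not 5.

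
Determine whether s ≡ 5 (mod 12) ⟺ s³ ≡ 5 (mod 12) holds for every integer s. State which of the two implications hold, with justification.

[⇒] Suppose s ≡ 5 (mod 12). Write s = 12j + 5. Then (12j + 5)³ = 1728j³ + 2160j² + 900j + 125 = 12(144j³ + 180j² + 75j + 10) + 5, so s³ ≡ 5 (mod 12).

[⇐] Conversely, suppose s³ ≡ 5 (mod 12). The only residue r in {0, …, 11} with r³ ≡ 5 (mod 12) is r = 5, so s ≡ 5 (mod 12).

Both directions hold; the statement is true.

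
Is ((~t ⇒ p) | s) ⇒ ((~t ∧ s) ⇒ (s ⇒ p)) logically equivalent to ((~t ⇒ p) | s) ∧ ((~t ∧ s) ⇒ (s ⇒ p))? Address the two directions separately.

Only the reverse direction holds.

(→) This fails. Under t = F, s = F, p = F, the left side is true but the right side is false.

(←) Assume the antecedent. If t is true, the consequent reduces to true regardless of the other variables. If t is false, the antecedent forces (t = F, s = F, p = T) or (t = F, s = T, p = T), and the consequent holds there. Either way the consequent holds.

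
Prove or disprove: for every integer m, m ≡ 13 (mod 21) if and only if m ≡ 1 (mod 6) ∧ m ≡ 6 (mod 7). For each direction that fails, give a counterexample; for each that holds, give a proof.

[⇒] This fails: m = 34 gives 34 ≡ 13 (mod 21) but 34 ≡ 4 (mod 6), so the conjunction on the right does not hold.

[⇐] Conversely, if m ≡ 1 (mod 6) and m ≡ 6 (mod 7), then by the Chinese remainder theorem m ≡ 13 (mod 42). Since 13 ≡ 13 (mod 21) and 21 ∣ 42, we get m ≡ 13 (mod 21).

The forward direction fails; the converse holds.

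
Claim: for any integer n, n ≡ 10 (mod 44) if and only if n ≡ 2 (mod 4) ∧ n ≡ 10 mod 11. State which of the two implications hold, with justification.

(⟹) Suppose n ≡ 10 (mod 44); write n = 44j + 10. Since 4 ∣ 44, reducing mod 4 gives n ≡ 10 ≡ 2 (mod 4); since 11 ∣ 44, reducing mod 11 gives n ≡ 10 (mod 11).

(⟸) Conversely, if n ≡ 2 (mod 4) and n ≡ 10 (mod 11), then by the Chinese remainder theorem n ≡ 10 (mod 44). This is exactly n ≡ 10 (mod 44).

Equivalent; both directions hold.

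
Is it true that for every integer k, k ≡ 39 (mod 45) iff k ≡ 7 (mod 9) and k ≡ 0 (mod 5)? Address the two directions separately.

(→) This fails: k = 39 gives 39 ≡ 39 (mod 45) but 39 ≡ 3 (mod 9), so the conjunction on the right does not hold.

(←) This fails: k = 25 satisfies both congruences on the right (25 ≡ 7 mod 9 and 25 ≡ 0 mod 5) yet 25 ≡ 25 (mod 45), not 39.

Neither direction holds.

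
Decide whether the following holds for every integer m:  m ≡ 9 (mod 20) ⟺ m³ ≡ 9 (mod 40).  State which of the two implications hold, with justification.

The forward direction fails; the converse holds.

(⟹) This fails: take m = 29. Then 29 ≡ 9 (mod 20), but 29³ = 24389 ≡ 29 (mod 40), not 9.

(⟸) Conversely, the residues r modulo 40 with r³ ≡ 9 (mod 40) are exactly {9}, and each is ≡ 9 (mod 20).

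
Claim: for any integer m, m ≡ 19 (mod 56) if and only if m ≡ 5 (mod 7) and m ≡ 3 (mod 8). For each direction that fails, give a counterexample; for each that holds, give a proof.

Both directions hold.

(⟹) Suppose m ≡ 19 (mod 56); write m = 56j + 19. Since 7 ∣ 56, reducing mod 7 gives m ≡ 19 ≡ 5 (mod 7); since 8 ∣ 56, reducing mod 8 gives m ≡ 19 ≡ 3 (mod 8).

(⟸) Conversely, if m ≡ 5 (mod 7) and m ≡ 3 (mod 8), then by the Chinese remainder theorem m ≡ 19 (mod 56). This is exactly m ≡ 19 (mod 56).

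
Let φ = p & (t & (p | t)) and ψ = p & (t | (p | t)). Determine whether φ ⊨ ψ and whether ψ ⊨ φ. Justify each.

The forward direction holds; the converse fails.

(⟹) Assume the antecedent. If t is true, the antecedent forces (t = T, p = T), and p & (t | (p | t)) holds there. If t is false, the antecedent cannot hold. Either way p & (t | (p | t)) holds.

(⟸) This fails. Under t = F, p = T, the left side is false but the right side is true.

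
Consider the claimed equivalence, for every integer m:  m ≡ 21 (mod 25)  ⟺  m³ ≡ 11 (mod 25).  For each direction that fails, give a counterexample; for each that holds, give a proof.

[⇒] Suppose m ≡ 21 (mod 25). Write m = 25j + 21. Then (25j + 21)³ = 15625j³ + 39375j² + 33075j + 9261 = 25(625j³ + 1575j² + 1323j + 370) + 11, so m³ ≡ 11 (mod 25).

[⇐] Conversely, suppose m³ ≡ 11 (mod 25). The only residue r in {0, …, 24} with r³ ≡ 11 (mod 25) is r = 21, so m ≡ 21 (mod 25).

Equivalent; both directions hold.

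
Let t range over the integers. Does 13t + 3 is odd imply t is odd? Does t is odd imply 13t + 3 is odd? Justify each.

(⇒) fails and (⇐) fails.

[⇒] This fails: t = 4 gives 13t + 3 = 55, which is odd, but 4 is even, not odd.

[⇐] This also fails: t = 3 is odd, but 13t + 3 = 42 is even, not odd.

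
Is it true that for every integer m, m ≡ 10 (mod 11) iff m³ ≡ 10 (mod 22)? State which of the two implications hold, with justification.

The forward direction fails; the converse holds.

(⟸) The residues r modulo 22 with r³ ≡ 10 (mod 22) are exactly {10}, and each is ≡ 10 (mod 11).

(⟹) This fails: take m = 21. Then 21 ≡ 10 (mod 11), but 21³ = 9261 ≡ 21 (mod 22), not 10.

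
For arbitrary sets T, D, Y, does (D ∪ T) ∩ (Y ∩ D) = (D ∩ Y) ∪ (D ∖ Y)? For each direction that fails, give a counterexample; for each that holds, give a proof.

(⊆) Let x ∈ (D ∪ T) ∩ (Y ∩ D). Then either x ∈ D ∩ Y and x ∉ T; or x ∈ T ∩ D ∩ Y. In each case x ∈ (D ∩ Y) ∪ (D ∖ Y), so (D ∪ T) ∩ (Y ∩ D) ⊆ (D ∩ Y) ∪ (D ∖ Y).

(⊇) This inclusion fails. Take T = ∅, D = {1}, Y = ∅; then 1 ∈ (D ∩ Y) ∪ (D ∖ Y) but 1 ∉ (D ∪ T) ∩ (Y ∩ D).

Only the forward inclusion holds.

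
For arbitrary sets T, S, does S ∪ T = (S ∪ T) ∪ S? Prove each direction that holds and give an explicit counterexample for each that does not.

The two sets are equal.

(⊇) Let x ∈ (S ∪ T) ∪ S. Then either x ∈ T and x ∉ S; or x ∈ S and x ∉ T; or x ∈ T ∩ S. In each case x ∈ S ∪ T, so (S ∪ T) ∪ S ⊆ S ∪ T.

(⊆) Let x ∈ S ∪ T. Then either x ∈ T and x ∉ S; or x ∈ S and x ∉ T; or x ∈ T ∩ S. In each case x ∈ (S ∪ T) ∪ S, so S ∪ T ⊆ (S ∪ T) ∪ S.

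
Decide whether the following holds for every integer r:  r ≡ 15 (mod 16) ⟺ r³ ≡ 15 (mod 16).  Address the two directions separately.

(←) Suppose r³ ≡ 15 (mod 16). The only residue r in {0, …, 15} with r³ ≡ 15 (mod 16) is r = 15, so r ≡ 15 (mod 16).

(→) Suppose r ≡ 15 (mod 16). Write r = 16j + 15. Then (16j + 15)³ = 4096j³ + 11520j² + 10800j + 3375 = 16(256j³ + 720j² + 675j + 210) + 15, so r³ ≡ 15 (mod 16).

The biconditional holds.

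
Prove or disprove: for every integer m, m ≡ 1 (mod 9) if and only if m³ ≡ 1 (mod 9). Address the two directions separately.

(⇒) Suppose m ≡ 1 (mod 9). Write m = 9j + 1. Then (9j + 1)³ = 729j³ + 243j² + 27j + 1 = 9(81j³ + 27j² + 3j) + 1, so m³ ≡ 1 (mod 9).

(⇐) This fails: take m = 4. Then 4³ = 64 ≡ 1 (mod 9), yet 4 ≡ 4 (mod 9), not 1.

Only the forward implication holds.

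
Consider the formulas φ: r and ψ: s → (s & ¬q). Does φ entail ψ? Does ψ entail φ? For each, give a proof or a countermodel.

(⇒) fails and (⇐) fails.

(⇒) This fails. Under q = T, s = T, r = T, the left side is true but the right side is false.

(⇐) This fails. Under q = F, s = F, r = F, the left side is false but the right side is true.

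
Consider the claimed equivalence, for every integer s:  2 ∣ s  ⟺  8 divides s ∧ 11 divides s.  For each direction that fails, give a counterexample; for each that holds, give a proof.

Converse. Suppose 8 ∣ s and 11 ∣ s. Any common multiple of 8 and 11 is a multiple of their lcm; here gcd(8, 11) = 1, so lcm(8, 11) = 8·11 = 88, so 88 ∣ s. Since 2 ∣ 88, it follows that 2 ∣ s.

Forward direction. This fails: take s = 2. Certainly 2 ∣ 2, but 8 ∤ 2.

(⇒) fails; (⇐) holds.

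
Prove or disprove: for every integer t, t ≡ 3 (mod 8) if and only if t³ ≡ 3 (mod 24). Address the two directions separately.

(⟹) This fails: take t = 11. Then 11 ≡ 3 (mod 8), but 11³ = 1331 ≡ 11 (mod 24), not 3.

(⟸) Conversely, the residues r modulo 24 with r³ ≡ 3 (mod 24) are exactly {3}, and each is ≡ 3 (mod 8).

The forward direction fails; the converse holds.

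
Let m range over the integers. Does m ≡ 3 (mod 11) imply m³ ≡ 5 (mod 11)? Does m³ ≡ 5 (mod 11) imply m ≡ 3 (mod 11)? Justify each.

Both implications hold.

(⇒) Suppose m ≡ 3 (mod 11). Write m = 11j + 3. Then (11j + 3)³ = 1331j³ + 1089j² + 297j + 27 = 11(121j³ + 99j² + 27j + 2) + 5, so m³ ≡ 5 (mod 11).

(⇐) Conversely, suppose m³ ≡ 5 (mod 11). The only residue r in {0, …, 10} with r³ ≡ 5 (mod 11) is r = 3, so m ≡ 3 (mod 11).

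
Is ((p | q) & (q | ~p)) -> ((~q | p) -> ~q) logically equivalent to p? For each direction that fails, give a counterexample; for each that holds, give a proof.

Neither implication holds.

Forward direction. This fails. Under p = F, q = F, the left side is true but the right side is false.

Converse. This fails. Under p = T, q = T, the left side is false but the right side is true.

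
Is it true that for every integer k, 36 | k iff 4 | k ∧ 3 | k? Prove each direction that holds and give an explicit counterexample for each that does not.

(⟹) If 36 ∣ k, write k = 36q. Since 36 = 9·4, k = 4·(9q), so 4 ∣ k; and since 36 = 12·3, k = 3·(12q), so 3 ∣ k.

(⟸) This fails: take k = 12. Both 4 ∣ 12 and 3 ∣ 12, yet 12 is not a multiple of 36 (since 12 = 0·36 + 12), so 36 ∤ 12.

Only the forward direction holds.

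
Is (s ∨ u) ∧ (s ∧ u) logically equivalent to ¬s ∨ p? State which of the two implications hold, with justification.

Neither direction holds.

(⇒) This fails. Under p = F, s = T, u = T, the left side is true but the right side is false.

(⇐) This fails. Under p = F, s = F, u = F, the left side is false but the right side is true.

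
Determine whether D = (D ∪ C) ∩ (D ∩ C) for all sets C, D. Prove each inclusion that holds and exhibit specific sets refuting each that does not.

The sets are not equal: only the reverse inclusion holds.

(⊆) This inclusion fails. Take C = ∅, D = {1}; then 1 ∈ D but 1 ∉ (D ∪ C) ∩ (D ∩ C).

(⊇) Let x ∈ (D ∪ C) ∩ (D ∩ C). Then x ∈ C ∩ D, from which x ∈ D.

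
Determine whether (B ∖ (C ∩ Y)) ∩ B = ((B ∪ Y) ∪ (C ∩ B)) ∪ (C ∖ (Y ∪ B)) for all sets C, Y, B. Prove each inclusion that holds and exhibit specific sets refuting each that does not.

(⊆) holds; (⊇) fails.

(⟹) Let x ∈ (B ∖ (C ∩ Y)) ∩ B. Then either x ∈ B and x ∉ C, Y; or x ∈ C ∩ B and x ∉ Y; or x ∈ Y ∩ B and x ∉ C. In each case x ∈ ((B ∪ Y) ∪ (C ∩ B)) ∪ (C ∖ (Y ∪ B)), so (B ∖ (C ∩ Y)) ∩ B ⊆ ((B ∪ Y) ∪ (C ∩ B)) ∪ (C ∖ (Y ∪ B)).

(⟸) This inclusion fails. Take C = {1}, Y = ∅, B = ∅; then 1 ∈ ((B ∪ Y) ∪ (C ∩ B)) ∪ (C ∖ (Y ∪ B)) but 1 ∉ (B ∖ (C ∩ Y)) ∩ B.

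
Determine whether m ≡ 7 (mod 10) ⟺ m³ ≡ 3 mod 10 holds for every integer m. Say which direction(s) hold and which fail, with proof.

(⇒) Suppose m ≡ 7 (mod 10). Write m = 10j + 7. Then (10j + 7)³ = 1000j³ + 2100j² + 1470j + 343 = 10(100j³ + 210j² + 147j + 34) + 3, so m³ ≡ 3 (mod 10).

(⇐) For the converse, argue contrapositively. If m ≢ 7 (mod 10), then m is congruent to one of 0, 1, 2, 3, 4, 5, 6, 8, 9 modulo 10, and these give m³ ≡ 0, 1, 8, 7, 4, 5, 6, 2, 9 respectively — never 3.

Equivalent; both directions hold.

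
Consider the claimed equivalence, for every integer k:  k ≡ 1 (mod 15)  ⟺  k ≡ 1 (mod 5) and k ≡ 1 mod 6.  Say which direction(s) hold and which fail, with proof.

Only the converse holds.

[⇒] This fails: k = 16 gives 16 ≡ 1 (mod 15) but 16 ≡ 4 (mod 6), so the conjunction on the right does not hold.

[⇐] Conversely, if k ≡ 1 (mod 5) and k ≡ 1 (mod 6), then by the Chinese remainder theorem k ≡ 1 (mod 30). Since 1 ≡ 1 (mod 15) and 15 ∣ 30, we get k ≡ 1 (mod 15).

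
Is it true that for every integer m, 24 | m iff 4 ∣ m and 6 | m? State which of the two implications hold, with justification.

Not equivalent: only (⇒) holds.

(⟸) This fails: take m = 12. Both 4 ∣ 12 and 6 ∣ 12, yet 12 is not a multiple of 24 (since 12 = 0·24 + 12), so 24 ∤ 12.

(⟹) If 24 ∣ m, write m = 24q. Since 24 = 6·4, m = 4·(6q), so 4 ∣ m; and since 24 = 4·6, m = 6·(4q), so 6 ∣ m.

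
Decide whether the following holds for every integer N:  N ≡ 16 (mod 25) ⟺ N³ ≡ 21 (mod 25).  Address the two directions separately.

[⇒] Suppose N ≡ 16 (mod 25). Write N = 25j + 16. Then (25j + 16)³ = 15625j³ + 30000j² + 19200j + 4096 = 25(625j³ + 1200j² + 768j + 163) + 21, so N³ ≡ 21 (mod 25).

[⇐] Conversely, suppose N³ ≡ 21 (mod 25). The only residue r in {0, …, 24} with r³ ≡ 21 (mod 25) is r = 16, so N ≡ 16 (mod 25).

Both implications hold.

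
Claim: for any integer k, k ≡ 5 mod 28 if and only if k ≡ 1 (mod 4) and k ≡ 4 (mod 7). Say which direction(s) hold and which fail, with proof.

Neither implication holds.

[⇒] This fails: k = 5 gives 5 ≡ 5 (mod 28) but 5 ≡ 5 (mod 7), so the conjunction on the right does not hold.

[⇐] This fails: k = 25 satisfies both congruences on the right (25 ≡ 1 mod 4 and 25 ≡ 4 mod 7) yet 25 ≡ 25 (mod 28), not 5.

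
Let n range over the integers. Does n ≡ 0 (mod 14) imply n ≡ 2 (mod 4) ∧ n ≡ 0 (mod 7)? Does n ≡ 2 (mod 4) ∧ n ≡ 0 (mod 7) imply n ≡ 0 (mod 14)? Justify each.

Not equivalent: only (⇐) holds.

(←) If n ≡ 2 (mod 4) and n ≡ 0 (mod 7), then by the Chinese remainder theorem n ≡ 14 (mod 28). Since 14 ≡ 0 (mod 14) and 14 ∣ 28, we get n ≡ 0 (mod 14).

(→) This fails: n = 0 gives 0 ≡ 0 (mod 14) but 0 ≡ 0 (mod 4), so the conjunction on the right does not hold.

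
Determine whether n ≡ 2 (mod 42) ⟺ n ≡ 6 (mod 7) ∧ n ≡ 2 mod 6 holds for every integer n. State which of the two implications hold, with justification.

(→) This fails: n = 2 gives 2 ≡ 2 (mod 42) but 2 ≡ 2 (mod 7), so the conjunction on the right does not hold.

(←) This fails: n = 20 satisfies both congruences on the right (20 ≡ 6 mod 7 and 20 ≡ 2 mod 6) yet 20 ≡ 20 (mod 42), not 2.

(⇒) fails and (⇐) fails.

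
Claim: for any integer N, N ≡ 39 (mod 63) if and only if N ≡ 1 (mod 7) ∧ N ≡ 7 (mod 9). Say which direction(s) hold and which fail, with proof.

Forward direction. This fails: N = 39 gives 39 ≡ 39 (mod 63) but 39 ≡ 4 (mod 7), so the conjunction on the right does not hold.

Converse. This fails: N = 43 satisfies both congruences on the right (43 ≡ 1 mod 7 and 43 ≡ 7 mod 9) yet 43 ≡ 43 (mod 63), not 39.

Neither implication holds.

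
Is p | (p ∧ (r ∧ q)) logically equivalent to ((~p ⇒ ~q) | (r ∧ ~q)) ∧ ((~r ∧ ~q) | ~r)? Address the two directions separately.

[⇒] This fails. Under r = T, p = T, q = F, the left side is true but the right side is false.

[⇐] This fails. Under r = F, p = F, q = F, the left side is false but the right side is true.

(⇒) fails and (⇐) fails.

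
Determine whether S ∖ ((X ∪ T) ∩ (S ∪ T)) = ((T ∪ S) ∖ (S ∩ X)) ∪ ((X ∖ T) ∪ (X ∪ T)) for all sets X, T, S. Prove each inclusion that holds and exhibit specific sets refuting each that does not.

(⊆) Let x ∈ S ∖ ((X ∪ T) ∩ (S ∪ T)). Then x ∈ S and x ∉ X, T, from which x ∈ ((T ∪ S) ∖ (S ∩ X)) ∪ ((X ∖ T) ∪ (X ∪ T)).

(⊇) This inclusion fails. Take X = {1}, T = ∅, S = ∅; then 1 ∈ ((T ∪ S) ∖ (S ∩ X)) ∪ ((X ∖ T) ∪ (X ∪ T)) but 1 ∉ S ∖ ((X ∪ T) ∩ (S ∪ T)).

The sets are not equal: only the forward inclusion holds.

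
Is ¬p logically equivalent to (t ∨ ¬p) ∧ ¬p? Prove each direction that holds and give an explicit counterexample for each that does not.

[⇐] Assume the antecedent. If p is true, the antecedent cannot hold. If p is false, ¬p reduces to true regardless of the other variables. Either way ¬p holds.

[⇒] Assume the antecedent. If p is true, the antecedent cannot hold. If p is false, (t ∨ ¬p) ∧ ¬p reduces to true regardless of the other variables. Either way (t ∨ ¬p) ∧ ¬p holds.

Equivalent; both directions hold.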